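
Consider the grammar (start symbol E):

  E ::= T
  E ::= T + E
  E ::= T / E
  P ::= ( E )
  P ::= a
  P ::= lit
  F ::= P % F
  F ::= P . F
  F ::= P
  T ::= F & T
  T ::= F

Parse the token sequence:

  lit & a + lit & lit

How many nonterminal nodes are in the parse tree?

14

[E [T [F [P lit]] & [T [F [P a]]]] + [E [T [F [P lit]] & [T [F [P lit]]]]]]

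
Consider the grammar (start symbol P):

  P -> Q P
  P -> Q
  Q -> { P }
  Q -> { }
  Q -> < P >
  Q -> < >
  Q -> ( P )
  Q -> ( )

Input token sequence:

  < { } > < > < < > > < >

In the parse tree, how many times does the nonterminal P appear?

[P [Q < [P [Q { }]] >] [P [Q < >] [P [Q < [P [Q < >]] >] [P [Q < >]]]]]

6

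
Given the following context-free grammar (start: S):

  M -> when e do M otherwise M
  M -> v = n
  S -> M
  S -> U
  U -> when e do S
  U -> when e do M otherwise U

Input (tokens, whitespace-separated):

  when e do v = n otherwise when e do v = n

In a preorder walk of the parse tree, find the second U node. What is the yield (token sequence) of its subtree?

when e do v = n

[S [U when e do [M v = n] otherwise [U when e do [S [M v = n]]]]]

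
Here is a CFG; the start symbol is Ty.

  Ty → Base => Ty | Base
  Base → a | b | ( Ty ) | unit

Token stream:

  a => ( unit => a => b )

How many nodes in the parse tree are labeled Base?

5

[Ty [Base a] => [Ty [Base ( [Ty [Base unit] => [Ty [Base a] => [Ty [Base b]]]] )]]]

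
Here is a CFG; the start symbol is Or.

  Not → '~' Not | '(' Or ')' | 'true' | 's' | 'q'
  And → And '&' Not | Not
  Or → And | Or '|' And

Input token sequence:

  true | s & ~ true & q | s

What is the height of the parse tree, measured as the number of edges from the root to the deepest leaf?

6

[Or [Or [Or [And [Not true]]] | [And [And [And [Not s]] & [Not ~ [Not true]]] & [Not q]]] | [And [Not s]]]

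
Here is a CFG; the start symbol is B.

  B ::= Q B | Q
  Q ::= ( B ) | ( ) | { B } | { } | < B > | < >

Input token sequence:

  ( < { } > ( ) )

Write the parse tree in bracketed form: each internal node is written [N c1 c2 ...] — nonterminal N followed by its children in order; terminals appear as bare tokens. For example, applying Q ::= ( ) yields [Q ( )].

B
Q
( B )
( Q B )
( < B > B )
( < Q > B )
( < { } > B )
( < { } > Q )
( < { } > ( ) )

[B [Q ( [B [Q < [B [Q { }]] >] [B [Q ( )]]] )]]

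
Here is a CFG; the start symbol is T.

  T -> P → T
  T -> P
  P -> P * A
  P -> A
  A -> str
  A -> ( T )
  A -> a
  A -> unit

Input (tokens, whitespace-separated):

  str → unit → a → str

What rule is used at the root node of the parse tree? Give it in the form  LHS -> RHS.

T -> P → T

[T [P [A str]] → [T [P [A unit]] → [T [P [A a]] → [T [P [A str]]]]]]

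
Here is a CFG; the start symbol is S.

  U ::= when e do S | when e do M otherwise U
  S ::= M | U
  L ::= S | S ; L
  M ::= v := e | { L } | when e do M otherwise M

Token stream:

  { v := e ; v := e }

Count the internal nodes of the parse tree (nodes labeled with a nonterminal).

[S [M { [L [S [M v := e]] ; [L [S [M v := e]]]] }]]

8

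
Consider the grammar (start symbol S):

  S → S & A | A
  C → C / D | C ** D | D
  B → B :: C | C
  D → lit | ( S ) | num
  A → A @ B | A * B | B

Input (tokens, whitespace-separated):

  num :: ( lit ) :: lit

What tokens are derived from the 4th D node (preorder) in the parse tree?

[S [A [B [B [B [C [D num]]] :: [C [D ( [S [A [B [C [D lit]]]]] )]]] :: [C [D lit]]]]]

lit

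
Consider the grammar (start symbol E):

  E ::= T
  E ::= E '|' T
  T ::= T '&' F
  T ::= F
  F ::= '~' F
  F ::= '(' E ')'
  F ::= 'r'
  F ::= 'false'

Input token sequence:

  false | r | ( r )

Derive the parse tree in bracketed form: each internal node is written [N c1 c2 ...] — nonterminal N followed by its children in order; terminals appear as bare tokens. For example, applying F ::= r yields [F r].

[E [E [E [T [F false]]] | [T [F r]]] | [T [F ( [E [T [F r]]] )]]]

E
E | T
E | T | T
T | T | T
F | T | T
false | T | T
false | F | T
false | r | T
false | r | F
false | r | ( E )
false | r | ( T )
false | r | ( F )
false | r | ( r )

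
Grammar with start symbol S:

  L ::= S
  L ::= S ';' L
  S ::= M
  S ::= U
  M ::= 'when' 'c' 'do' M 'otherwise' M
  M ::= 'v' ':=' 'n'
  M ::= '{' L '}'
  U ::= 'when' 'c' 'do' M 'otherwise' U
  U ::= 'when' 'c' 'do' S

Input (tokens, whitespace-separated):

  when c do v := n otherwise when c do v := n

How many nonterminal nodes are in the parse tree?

[S [U when c do [M v := n] otherwise [U when c do [S [M v := n]]]]]

6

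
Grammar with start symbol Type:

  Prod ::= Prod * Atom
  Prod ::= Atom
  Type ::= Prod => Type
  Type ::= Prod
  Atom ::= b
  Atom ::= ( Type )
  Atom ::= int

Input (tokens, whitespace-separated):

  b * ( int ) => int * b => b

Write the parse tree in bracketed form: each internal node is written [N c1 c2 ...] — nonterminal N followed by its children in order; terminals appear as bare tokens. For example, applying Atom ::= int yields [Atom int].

Type
Prod => Type
Prod * Atom => Type
Atom * Atom => Type
b * Atom => Type
b * ( Type ) => Type
b * ( Prod ) => Type
b * ( Atom ) => Type
b * ( int ) => Type
b * ( int ) => Prod => Type
b * ( int ) => Prod * Atom => Type
b * ( int ) => Atom * Atom => Type
b * ( int ) => int * Atom => Type
b * ( int ) => int * b => Type
b * ( int ) => int * b => Prod
b * ( int ) => int * b => Atom
b * ( int ) => int * b => b

[Type [Prod [Prod [Atom b]] * [Atom ( [Type [Prod [Atom int]]] )]] => [Type [Prod [Prod [Atom int]] * [Atom b]] => [Type [Prod [Atom b]]]]]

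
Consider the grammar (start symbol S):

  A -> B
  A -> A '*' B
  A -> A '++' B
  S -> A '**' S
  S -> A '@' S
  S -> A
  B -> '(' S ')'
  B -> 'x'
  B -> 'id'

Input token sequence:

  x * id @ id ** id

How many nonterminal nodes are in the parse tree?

[S [A [A [B x]] * [B id]] @ [S [A [B id]] ** [S [A [B id]]]]]

11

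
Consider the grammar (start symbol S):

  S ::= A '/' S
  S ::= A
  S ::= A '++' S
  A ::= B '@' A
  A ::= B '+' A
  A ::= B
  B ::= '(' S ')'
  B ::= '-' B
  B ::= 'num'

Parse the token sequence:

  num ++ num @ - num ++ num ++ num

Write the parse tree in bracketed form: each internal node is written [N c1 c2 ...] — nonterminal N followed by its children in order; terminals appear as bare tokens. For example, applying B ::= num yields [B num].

S
A ++ S
B ++ S
num ++ S
num ++ A ++ S
num ++ B @ A ++ S
num ++ num @ A ++ S
num ++ num @ B ++ S
num ++ num @ - B ++ S
num ++ num @ - num ++ S
num ++ num @ - num ++ A ++ S
num ++ num @ - num ++ B ++ S
num ++ num @ - num ++ num ++ S
num ++ num @ - num ++ num ++ A
num ++ num @ - num ++ num ++ B
num ++ num @ - num ++ num ++ num

[S [A [B num]] ++ [S [A [B num] @ [A [B - [B num]]]] ++ [S [A [B num]] ++ [S [A [B num]]]]]]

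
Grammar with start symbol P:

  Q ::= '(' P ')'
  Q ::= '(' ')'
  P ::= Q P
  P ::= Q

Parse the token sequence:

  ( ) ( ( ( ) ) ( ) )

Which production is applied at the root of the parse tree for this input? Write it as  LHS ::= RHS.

P ::= Q P

[P [Q ( )] [P [Q ( [P [Q ( [P [Q ( )]] )] [P [Q ( )]]] )]]]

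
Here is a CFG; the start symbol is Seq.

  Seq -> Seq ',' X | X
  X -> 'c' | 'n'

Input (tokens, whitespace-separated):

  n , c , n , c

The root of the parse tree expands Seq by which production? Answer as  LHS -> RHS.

Seq -> Seq ',' X

[Seq [Seq [Seq [Seq [X n]] , [X c]] , [X n]] , [X c]]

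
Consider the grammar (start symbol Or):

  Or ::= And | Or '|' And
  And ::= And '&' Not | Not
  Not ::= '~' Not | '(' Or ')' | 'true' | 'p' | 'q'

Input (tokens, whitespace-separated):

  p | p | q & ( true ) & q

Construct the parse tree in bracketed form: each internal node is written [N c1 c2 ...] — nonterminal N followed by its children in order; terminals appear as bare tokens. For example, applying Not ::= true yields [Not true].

[Or [Or [Or [And [Not p]]] | [And [Not p]]] | [And [And [And [Not q]] & [Not ( [Or [And [Not true]]] )]] & [Not q]]]

Or
Or | And
Or | And | And
And | And | And
Not | And | And
p | And | And
p | Not | And
p | p | And
p | p | And & Not
p | p | And & Not & Not
p | p | Not & Not & Not
p | p | q & Not & Not
p | p | q & ( Or ) & Not
p | p | q & ( And ) & Not
p | p | q & ( Not ) & Not
p | p | q & ( true ) & Not
p | p | q & ( true ) & q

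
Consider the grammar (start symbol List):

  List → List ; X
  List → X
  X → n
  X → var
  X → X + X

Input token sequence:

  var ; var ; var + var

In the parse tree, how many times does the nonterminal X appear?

[List [List [List [X var]] ; [X var]] ; [X [X var] + [X var]]]

5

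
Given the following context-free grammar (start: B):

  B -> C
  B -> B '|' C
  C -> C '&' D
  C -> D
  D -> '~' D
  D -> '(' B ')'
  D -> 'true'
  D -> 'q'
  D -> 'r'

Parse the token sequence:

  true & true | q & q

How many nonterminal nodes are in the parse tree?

[B [B [C [C [D true]] & [D true]]] | [C [C [D q]] & [D q]]]

10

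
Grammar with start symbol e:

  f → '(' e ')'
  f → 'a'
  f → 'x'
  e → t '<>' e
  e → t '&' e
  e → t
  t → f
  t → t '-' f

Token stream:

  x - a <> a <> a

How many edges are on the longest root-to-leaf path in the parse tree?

[e [t [t [f x]] - [f a]] <> [e [t [f a]] <> [e [t [f a]]]]]

5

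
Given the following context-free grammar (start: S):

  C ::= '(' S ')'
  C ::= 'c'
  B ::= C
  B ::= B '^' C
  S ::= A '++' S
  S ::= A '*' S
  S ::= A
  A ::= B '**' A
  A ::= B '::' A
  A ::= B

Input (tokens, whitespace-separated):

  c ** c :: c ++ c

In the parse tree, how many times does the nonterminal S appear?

[S [A [B [C c]] ** [A [B [C c]] :: [A [B [C c]]]]] ++ [S [A [B [C c]]]]]

2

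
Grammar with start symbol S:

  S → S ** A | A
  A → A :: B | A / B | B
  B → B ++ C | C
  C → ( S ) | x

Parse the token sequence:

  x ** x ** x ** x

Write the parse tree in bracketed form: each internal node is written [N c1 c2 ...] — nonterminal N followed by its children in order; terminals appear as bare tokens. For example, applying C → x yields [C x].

S
S ** A
S ** A ** A
S ** A ** A ** A
A ** A ** A ** A
B ** A ** A ** A
C ** A ** A ** A
x ** A ** A ** A
x ** B ** A ** A
x ** C ** A ** A
x ** x ** A ** A
x ** x ** B ** A
x ** x ** C ** A
x ** x ** x ** A
x ** x ** x ** B
x ** x ** x ** C
x ** x ** x ** x

[S [S [S [S [A [B [C x]]]] ** [A [B [C x]]]] ** [A [B [C x]]]] ** [A [B [C x]]]]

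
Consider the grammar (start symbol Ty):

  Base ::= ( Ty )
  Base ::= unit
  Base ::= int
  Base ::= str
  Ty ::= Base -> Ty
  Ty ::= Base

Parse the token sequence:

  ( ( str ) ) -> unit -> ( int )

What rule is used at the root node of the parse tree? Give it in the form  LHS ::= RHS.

Ty ::= Base -> Ty

[Ty [Base ( [Ty [Base ( [Ty [Base str]] )]] )] -> [Ty [Base unit] -> [Ty [Base ( [Ty [Base int]] )]]]]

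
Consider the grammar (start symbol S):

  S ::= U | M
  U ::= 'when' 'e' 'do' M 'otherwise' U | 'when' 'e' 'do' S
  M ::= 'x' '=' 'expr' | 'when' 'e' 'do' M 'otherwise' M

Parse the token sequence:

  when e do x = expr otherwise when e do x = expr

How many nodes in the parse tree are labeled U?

2

[S [U when e do [M x = expr] otherwise [U when e do [S [M x = expr]]]]]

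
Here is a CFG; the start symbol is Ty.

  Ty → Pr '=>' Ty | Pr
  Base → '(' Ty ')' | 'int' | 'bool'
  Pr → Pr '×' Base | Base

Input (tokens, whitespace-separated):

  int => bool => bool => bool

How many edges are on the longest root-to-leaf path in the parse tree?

[Ty [Pr [Base int]] => [Ty [Pr [Base bool]] => [Ty [Pr [Base bool]] => [Ty [Pr [Base bool]]]]]]

6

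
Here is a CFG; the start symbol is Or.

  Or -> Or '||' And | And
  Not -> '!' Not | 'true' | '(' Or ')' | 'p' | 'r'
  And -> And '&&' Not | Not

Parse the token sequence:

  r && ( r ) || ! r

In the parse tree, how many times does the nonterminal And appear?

[Or [Or [And [And [Not r]] && [Not ( [Or [And [Not r]]] )]]] || [And [Not ! [Not r]]]]

4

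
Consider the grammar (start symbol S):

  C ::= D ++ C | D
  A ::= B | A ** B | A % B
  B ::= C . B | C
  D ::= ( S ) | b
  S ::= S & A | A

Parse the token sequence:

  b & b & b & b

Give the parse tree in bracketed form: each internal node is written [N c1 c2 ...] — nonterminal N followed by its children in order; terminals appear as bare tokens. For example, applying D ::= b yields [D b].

S
S & A
S & A & A
S & A & A & A
A & A & A & A
B & A & A & A
C & A & A & A
D & A & A & A
b & A & A & A
b & B & A & A
b & C & A & A
b & D & A & A
b & b & A & A
b & b & B & A
b & b & C & A
b & b & D & A
b & b & b & A
b & b & b & B
b & b & b & C
b & b & b & D
b & b & b & b

[S [S [S [S [A [B [C [D b]]]]] & [A [B [C [D b]]]]] & [A [B [C [D b]]]]] & [A [B [C [D b]]]]]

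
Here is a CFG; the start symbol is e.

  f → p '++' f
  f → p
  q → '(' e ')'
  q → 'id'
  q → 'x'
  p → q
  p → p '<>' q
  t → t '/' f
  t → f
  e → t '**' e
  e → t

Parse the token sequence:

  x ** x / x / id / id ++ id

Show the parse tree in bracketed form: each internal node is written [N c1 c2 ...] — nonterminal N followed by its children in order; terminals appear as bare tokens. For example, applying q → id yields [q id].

[e [t [f [p [q x]]]] ** [e [t [t [t [t [f [p [q x]]]] / [f [p [q x]]]] / [f [p [q id]]]] / [f [p [q id]] ++ [f [p [q id]]]]]]]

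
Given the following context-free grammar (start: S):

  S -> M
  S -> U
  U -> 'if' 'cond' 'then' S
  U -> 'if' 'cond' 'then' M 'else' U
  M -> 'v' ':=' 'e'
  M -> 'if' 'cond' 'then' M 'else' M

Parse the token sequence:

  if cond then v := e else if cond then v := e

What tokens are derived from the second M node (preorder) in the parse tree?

[S [U if cond then [M v := e] else [U if cond then [S [M v := e]]]]]

v := e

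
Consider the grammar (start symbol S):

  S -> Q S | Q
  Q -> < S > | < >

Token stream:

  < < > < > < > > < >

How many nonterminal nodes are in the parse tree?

[S [Q < [S [Q < >] [S [Q < >] [S [Q < >]]]] >] [S [Q < >]]]

10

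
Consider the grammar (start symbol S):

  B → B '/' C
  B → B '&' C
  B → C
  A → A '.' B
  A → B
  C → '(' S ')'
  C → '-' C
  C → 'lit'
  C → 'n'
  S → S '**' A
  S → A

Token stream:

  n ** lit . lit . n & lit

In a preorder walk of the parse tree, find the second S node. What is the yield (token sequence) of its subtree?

[S [S [A [B [C n]]]] ** [A [A [A [B [C lit]]] . [B [C lit]]] . [B [B [C n]] & [C lit]]]]

n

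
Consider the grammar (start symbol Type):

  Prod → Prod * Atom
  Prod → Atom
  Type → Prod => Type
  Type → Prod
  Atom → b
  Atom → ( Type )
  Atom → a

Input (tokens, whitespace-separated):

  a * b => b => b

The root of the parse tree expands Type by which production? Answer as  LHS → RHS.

[Type [Prod [Prod [Atom a]] * [Atom b]] => [Type [Prod [Atom b]] => [Type [Prod [Atom b]]]]]

Type → Prod => Type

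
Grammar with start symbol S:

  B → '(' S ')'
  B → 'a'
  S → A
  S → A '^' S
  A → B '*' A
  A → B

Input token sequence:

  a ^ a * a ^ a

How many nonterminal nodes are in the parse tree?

[S [A [B a]] ^ [S [A [B a] * [A [B a]]] ^ [S [A [B a]]]]]

11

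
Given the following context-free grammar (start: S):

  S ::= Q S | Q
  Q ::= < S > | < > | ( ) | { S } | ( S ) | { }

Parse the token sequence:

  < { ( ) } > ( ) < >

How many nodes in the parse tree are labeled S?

[S [Q < [S [Q { [S [Q ( )]] }]] >] [S [Q ( )] [S [Q < >]]]]

5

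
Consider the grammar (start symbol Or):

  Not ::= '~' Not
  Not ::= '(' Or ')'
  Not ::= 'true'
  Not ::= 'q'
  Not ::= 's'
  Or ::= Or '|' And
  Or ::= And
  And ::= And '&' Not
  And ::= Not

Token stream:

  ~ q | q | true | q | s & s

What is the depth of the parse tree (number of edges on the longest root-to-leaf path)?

8

[Or [Or [Or [Or [Or [And [Not ~ [Not q]]]] | [And [Not q]]] | [And [Not true]]] | [And [Not q]]] | [And [And [Not s]] & [Not s]]]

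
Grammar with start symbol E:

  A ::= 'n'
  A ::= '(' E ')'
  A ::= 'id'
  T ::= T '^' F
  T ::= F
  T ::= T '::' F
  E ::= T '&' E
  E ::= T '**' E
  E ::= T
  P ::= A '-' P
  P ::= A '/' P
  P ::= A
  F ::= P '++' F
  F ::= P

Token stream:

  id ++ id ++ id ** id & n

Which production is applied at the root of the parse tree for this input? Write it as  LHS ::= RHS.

E ::= T '**' E

[E [T [F [P [A id]] ++ [F [P [A id]] ++ [F [P [A id]]]]]] ** [E [T [F [P [A id]]]] & [E [T [F [P [A n]]]]]]]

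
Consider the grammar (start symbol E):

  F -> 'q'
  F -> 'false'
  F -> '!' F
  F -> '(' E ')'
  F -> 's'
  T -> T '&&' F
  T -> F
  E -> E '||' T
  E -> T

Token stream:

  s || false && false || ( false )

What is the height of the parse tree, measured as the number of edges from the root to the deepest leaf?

6

[E [E [E [T [F s]]] || [T [T [F false]] && [F false]]] || [T [F ( [E [T [F false]]] )]]]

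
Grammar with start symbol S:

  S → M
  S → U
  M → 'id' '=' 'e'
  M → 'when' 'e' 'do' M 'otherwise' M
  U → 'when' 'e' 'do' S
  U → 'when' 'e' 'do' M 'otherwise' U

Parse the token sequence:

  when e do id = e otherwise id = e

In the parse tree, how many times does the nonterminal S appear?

1

[S [M when e do [M id = e] otherwise [M id = e]]]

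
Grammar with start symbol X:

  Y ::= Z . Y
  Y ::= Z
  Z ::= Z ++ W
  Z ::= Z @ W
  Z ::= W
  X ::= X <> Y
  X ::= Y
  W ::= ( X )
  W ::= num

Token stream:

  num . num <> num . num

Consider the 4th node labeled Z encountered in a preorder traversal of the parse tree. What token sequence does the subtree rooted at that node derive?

num

[X [X [Y [Z [W num]] . [Y [Z [W num]]]]] <> [Y [Z [W num]] . [Y [Z [W num]]]]]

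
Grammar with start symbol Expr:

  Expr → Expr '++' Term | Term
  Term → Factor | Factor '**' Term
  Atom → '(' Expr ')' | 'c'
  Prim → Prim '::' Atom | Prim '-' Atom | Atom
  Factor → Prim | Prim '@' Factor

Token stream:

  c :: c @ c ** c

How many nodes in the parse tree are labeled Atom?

4

[Expr [Term [Factor [Prim [Prim [Atom c]] :: [Atom c]] @ [Factor [Prim [Atom c]]]] ** [Term [Factor [Prim [Atom c]]]]]]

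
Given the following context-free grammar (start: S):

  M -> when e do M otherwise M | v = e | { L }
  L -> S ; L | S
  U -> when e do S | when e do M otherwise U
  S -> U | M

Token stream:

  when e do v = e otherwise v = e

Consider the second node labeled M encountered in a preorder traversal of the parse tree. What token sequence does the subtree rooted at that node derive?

v = e

[S [M when e do [M v = e] otherwise [M v = e]]]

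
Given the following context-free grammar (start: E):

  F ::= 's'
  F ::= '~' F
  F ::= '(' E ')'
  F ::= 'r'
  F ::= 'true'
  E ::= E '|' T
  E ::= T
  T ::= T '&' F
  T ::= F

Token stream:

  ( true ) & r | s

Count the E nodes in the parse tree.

[E [E [T [T [F ( [E [T [F true]]] )]] & [F r]]] | [T [F s]]]

3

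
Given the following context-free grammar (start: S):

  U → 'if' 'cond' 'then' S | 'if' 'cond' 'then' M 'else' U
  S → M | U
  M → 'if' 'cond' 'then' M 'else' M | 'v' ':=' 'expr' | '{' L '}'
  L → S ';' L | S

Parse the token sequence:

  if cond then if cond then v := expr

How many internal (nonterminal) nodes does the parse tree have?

[S [U if cond then [S [U if cond then [S [M v := expr]]]]]]

6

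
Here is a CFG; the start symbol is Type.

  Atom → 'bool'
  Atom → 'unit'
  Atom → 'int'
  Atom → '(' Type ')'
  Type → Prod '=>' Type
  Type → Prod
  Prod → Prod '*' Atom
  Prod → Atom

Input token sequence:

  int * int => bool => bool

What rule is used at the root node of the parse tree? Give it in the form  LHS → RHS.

Type → Prod '=>' Type

[Type [Prod [Prod [Atom int]] * [Atom int]] => [Type [Prod [Atom bool]] => [Type [Prod [Atom bool]]]]]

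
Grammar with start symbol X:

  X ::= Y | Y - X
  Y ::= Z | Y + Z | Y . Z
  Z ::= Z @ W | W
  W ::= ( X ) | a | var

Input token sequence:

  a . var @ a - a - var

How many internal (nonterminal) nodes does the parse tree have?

[X [Y [Y [Z [W a]]] . [Z [Z [W var]] @ [W a]]] - [X [Y [Z [W a]]] - [X [Y [Z [W var]]]]]]

17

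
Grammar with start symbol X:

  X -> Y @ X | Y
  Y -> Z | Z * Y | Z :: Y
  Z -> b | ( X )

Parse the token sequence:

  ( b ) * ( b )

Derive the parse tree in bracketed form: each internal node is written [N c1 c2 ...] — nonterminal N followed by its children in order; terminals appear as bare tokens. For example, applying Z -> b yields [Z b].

[X [Y [Z ( [X [Y [Z b]]] )] * [Y [Z ( [X [Y [Z b]]] )]]]]

X
Y
Z * Y
( X ) * Y
( Y ) * Y
( Z ) * Y
( b ) * Y
( b ) * Z
( b ) * ( X )
( b ) * ( Y )
( b ) * ( Z )
( b ) * ( b )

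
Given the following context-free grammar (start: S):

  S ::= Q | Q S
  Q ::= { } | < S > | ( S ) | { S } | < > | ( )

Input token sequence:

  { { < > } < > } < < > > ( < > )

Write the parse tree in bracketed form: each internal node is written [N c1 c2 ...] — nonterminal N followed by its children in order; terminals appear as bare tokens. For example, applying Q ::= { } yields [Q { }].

S
Q S
{ S } S
{ Q S } S
{ { S } S } S
{ { Q } S } S
{ { < > } S } S
{ { < > } Q } S
{ { < > } < > } S
{ { < > } < > } Q S
{ { < > } < > } < S > S
{ { < > } < > } < Q > S
{ { < > } < > } < < > > S
{ { < > } < > } < < > > Q
{ { < > } < > } < < > > ( S )
{ { < > } < > } < < > > ( Q )
{ { < > } < > } < < > > ( < > )

[S [Q { [S [Q { [S [Q < >]] }] [S [Q < >]]] }] [S [Q < [S [Q < >]] >] [S [Q ( [S [Q < >]] )]]]]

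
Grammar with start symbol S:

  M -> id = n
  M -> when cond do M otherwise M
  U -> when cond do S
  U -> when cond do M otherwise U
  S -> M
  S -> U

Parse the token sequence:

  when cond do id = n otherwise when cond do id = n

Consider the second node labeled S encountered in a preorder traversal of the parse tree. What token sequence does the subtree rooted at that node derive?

[S [U when cond do [M id = n] otherwise [U when cond do [S [M id = n]]]]]

id = n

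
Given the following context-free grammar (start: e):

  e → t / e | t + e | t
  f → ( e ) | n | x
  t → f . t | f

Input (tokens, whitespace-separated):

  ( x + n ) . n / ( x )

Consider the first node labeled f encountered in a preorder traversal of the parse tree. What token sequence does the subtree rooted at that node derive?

[e [t [f ( [e [t [f x]] + [e [t [f n]]]] )] . [t [f n]]] / [e [t [f ( [e [t [f x]]] )]]]]

( x + n )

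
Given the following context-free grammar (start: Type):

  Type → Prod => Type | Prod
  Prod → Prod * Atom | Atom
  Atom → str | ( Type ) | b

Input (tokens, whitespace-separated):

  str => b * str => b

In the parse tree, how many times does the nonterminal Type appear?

[Type [Prod [Atom str]] => [Type [Prod [Prod [Atom b]] * [Atom str]] => [Type [Prod [Atom b]]]]]

3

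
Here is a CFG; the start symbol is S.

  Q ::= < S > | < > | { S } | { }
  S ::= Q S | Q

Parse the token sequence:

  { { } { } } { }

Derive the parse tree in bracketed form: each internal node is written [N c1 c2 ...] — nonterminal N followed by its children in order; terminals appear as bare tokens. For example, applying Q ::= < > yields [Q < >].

[S [Q { [S [Q { }] [S [Q { }]]] }] [S [Q { }]]]

S
Q S
{ S } S
{ Q S } S
{ { } S } S
{ { } Q } S
{ { } { } } S
{ { } { } } Q
{ { } { } } { }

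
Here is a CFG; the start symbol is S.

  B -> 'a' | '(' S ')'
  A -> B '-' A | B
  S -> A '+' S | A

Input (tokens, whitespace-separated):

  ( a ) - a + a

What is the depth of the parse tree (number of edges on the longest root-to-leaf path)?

6

[S [A [B ( [S [A [B a]]] )] - [A [B a]]] + [S [A [B a]]]]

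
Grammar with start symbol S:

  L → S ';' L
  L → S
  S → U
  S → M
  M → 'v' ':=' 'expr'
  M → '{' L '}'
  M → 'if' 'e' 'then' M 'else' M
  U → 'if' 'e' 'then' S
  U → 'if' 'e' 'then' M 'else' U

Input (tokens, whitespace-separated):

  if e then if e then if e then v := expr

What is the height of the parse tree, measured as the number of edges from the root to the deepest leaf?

8

[S [U if e then [S [U if e then [S [U if e then [S [M v := expr]]]]]]]]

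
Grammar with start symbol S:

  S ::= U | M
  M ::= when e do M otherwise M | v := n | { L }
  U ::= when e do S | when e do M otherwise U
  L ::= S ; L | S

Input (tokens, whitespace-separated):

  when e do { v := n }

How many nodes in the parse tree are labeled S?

[S [U when e do [S [M { [L [S [M v := n]]] }]]]]

3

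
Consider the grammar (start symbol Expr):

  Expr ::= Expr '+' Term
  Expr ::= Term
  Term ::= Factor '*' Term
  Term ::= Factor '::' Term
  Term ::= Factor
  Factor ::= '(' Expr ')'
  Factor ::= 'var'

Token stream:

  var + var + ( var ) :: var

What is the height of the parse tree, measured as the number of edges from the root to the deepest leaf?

6

[Expr [Expr [Expr [Term [Factor var]]] + [Term [Factor var]]] + [Term [Factor ( [Expr [Term [Factor var]]] )] :: [Term [Factor var]]]]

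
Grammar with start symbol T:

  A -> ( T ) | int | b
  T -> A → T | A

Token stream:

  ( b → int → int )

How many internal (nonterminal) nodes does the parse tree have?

8

[T [A ( [T [A b] → [T [A int] → [T [A int]]]] )]]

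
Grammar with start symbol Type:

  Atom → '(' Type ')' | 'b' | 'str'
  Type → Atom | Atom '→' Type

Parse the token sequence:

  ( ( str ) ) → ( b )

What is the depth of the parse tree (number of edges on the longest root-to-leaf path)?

6

[Type [Atom ( [Type [Atom ( [Type [Atom str]] )]] )] → [Type [Atom ( [Type [Atom b]] )]]]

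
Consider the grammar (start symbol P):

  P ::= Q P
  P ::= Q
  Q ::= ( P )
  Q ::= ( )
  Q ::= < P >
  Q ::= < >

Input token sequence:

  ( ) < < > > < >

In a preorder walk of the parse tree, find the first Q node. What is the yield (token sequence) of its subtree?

[P [Q ( )] [P [Q < [P [Q < >]] >] [P [Q < >]]]]

( )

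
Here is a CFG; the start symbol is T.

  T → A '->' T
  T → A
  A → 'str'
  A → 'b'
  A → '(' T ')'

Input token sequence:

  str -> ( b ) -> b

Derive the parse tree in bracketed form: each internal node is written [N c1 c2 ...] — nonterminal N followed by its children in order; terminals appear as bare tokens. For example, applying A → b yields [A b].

T
A -> T
str -> T
str -> A -> T
str -> ( T ) -> T
str -> ( A ) -> T
str -> ( b ) -> T
str -> ( b ) -> A
str -> ( b ) -> b

[T [A str] -> [T [A ( [T [A b]] )] -> [T [A b]]]]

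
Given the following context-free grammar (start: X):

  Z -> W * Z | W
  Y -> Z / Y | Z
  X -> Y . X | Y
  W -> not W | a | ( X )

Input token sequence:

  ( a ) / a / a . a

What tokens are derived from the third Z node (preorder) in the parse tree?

[X [Y [Z [W ( [X [Y [Z [W a]]]] )]] / [Y [Z [W a]] / [Y [Z [W a]]]]] . [X [Y [Z [W a]]]]]

a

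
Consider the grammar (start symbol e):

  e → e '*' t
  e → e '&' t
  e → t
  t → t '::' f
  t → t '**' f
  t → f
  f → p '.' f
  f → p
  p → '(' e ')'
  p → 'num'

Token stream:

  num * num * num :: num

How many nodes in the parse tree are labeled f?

4

[e [e [e [t [f [p num]]]] * [t [f [p num]]]] * [t [t [f [p num]]] :: [f [p num]]]]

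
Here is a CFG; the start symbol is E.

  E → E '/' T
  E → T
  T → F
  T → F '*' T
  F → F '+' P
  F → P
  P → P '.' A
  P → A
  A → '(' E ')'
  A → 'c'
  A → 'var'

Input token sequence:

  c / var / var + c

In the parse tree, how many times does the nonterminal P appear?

[E [E [E [T [F [P [A c]]]]] / [T [F [P [A var]]]]] / [T [F [F [P [A var]]] + [P [A c]]]]]

4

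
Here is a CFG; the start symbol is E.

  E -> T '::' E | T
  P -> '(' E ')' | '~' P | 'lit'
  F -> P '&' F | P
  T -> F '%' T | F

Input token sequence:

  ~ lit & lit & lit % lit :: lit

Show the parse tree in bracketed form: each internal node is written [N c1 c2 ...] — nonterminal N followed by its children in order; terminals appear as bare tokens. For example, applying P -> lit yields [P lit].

E
T :: E
F % T :: E
P & F % T :: E
~ P & F % T :: E
~ lit & F % T :: E
~ lit & P & F % T :: E
~ lit & lit & F % T :: E
~ lit & lit & P % T :: E
~ lit & lit & lit % T :: E
~ lit & lit & lit % F :: E
~ lit & lit & lit % P :: E
~ lit & lit & lit % lit :: E
~ lit & lit & lit % lit :: T
~ lit & lit & lit % lit :: F
~ lit & lit & lit % lit :: P
~ lit & lit & lit % lit :: lit

[E [T [F [P ~ [P lit]] & [F [P lit] & [F [P lit]]]] % [T [F [P lit]]]] :: [E [T [F [P lit]]]]]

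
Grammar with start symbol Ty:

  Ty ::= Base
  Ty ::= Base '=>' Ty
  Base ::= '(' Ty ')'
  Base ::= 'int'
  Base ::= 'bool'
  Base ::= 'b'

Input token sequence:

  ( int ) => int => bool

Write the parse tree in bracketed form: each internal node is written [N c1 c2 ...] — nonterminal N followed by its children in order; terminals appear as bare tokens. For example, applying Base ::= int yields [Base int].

Ty
Base => Ty
( Ty ) => Ty
( Base ) => Ty
( int ) => Ty
( int ) => Base => Ty
( int ) => int => Ty
( int ) => int => Base
( int ) => int => bool

[Ty [Base ( [Ty [Base int]] )] => [Ty [Base int] => [Ty [Base bool]]]]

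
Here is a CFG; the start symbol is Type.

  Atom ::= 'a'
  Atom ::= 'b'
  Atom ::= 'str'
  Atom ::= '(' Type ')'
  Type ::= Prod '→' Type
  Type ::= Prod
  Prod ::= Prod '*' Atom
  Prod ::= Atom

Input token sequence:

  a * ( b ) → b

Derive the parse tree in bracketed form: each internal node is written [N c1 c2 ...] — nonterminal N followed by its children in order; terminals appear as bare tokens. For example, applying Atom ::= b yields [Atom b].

[Type [Prod [Prod [Atom a]] * [Atom ( [Type [Prod [Atom b]]] )]] → [Type [Prod [Atom b]]]]

Type
Prod → Type
Prod * Atom → Type
Atom * Atom → Type
a * Atom → Type
a * ( Type ) → Type
a * ( Prod ) → Type
a * ( Atom ) → Type
a * ( b ) → Type
a * ( b ) → Prod
a * ( b ) → Atom
a * ( b ) → b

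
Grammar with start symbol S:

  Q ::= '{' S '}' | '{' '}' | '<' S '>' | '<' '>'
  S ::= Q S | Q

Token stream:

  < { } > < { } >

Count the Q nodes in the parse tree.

4

[S [Q < [S [Q { }]] >] [S [Q < [S [Q { }]] >]]]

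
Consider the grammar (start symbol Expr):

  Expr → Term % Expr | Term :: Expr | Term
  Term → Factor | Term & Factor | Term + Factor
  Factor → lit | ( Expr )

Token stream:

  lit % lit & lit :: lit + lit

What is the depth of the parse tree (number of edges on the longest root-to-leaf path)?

[Expr [Term [Factor lit]] % [Expr [Term [Term [Factor lit]] & [Factor lit]] :: [Expr [Term [Term [Factor lit]] + [Factor lit]]]]]

6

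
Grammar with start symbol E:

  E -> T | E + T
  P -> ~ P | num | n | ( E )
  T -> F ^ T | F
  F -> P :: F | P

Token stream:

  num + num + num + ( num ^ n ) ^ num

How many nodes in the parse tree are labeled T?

7

[E [E [E [E [T [F [P num]]]] + [T [F [P num]]]] + [T [F [P num]]]] + [T [F [P ( [E [T [F [P num]] ^ [T [F [P n]]]]] )]] ^ [T [F [P num]]]]]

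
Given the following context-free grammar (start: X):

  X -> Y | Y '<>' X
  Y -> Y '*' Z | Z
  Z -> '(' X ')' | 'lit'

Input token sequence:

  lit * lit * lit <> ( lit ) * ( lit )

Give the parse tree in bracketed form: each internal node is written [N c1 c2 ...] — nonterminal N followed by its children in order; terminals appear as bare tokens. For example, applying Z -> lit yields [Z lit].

[X [Y [Y [Y [Z lit]] * [Z lit]] * [Z lit]] <> [X [Y [Y [Z ( [X [Y [Z lit]]] )]] * [Z ( [X [Y [Z lit]]] )]]]]

X
Y <> X
Y * Z <> X
Y * Z * Z <> X
Z * Z * Z <> X
lit * Z * Z <> X
lit * lit * Z <> X
lit * lit * lit <> X
lit * lit * lit <> Y
lit * lit * lit <> Y * Z
lit * lit * lit <> Z * Z
lit * lit * lit <> ( X ) * Z
lit * lit * lit <> ( Y ) * Z
lit * lit * lit <> ( Z ) * Z
lit * lit * lit <> ( lit ) * Z
lit * lit * lit <> ( lit ) * ( X )
lit * lit * lit <> ( lit ) * ( Y )
lit * lit * lit <> ( lit ) * ( Z )
lit * lit * lit <> ( lit ) * ( lit )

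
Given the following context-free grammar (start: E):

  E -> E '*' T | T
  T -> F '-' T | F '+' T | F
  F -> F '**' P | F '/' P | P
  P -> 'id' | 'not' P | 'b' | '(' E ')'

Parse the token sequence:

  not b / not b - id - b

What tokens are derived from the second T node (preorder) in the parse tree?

id - b

[E [T [F [F [P not [P b]]] / [P not [P b]]] - [T [F [P id]] - [T [F [P b]]]]]]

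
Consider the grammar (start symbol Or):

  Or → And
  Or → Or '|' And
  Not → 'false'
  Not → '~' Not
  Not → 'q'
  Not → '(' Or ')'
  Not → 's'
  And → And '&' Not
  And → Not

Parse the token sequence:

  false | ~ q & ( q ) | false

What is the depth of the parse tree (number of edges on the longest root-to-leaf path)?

[Or [Or [Or [And [Not false]]] | [And [And [Not ~ [Not q]]] & [Not ( [Or [And [Not q]]] )]]] | [And [Not false]]]

7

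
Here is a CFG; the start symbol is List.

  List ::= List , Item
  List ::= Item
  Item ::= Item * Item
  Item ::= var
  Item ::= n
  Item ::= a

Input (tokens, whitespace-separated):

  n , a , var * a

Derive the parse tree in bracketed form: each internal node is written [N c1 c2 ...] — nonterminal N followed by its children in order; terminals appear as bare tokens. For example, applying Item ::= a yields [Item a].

List
List , Item
List , Item , Item
Item , Item , Item
n , Item , Item
n , a , Item
n , a , Item * Item
n , a , var * Item
n , a , var * a

[List [List [List [Item n]] , [Item a]] , [Item [Item var] * [Item a]]]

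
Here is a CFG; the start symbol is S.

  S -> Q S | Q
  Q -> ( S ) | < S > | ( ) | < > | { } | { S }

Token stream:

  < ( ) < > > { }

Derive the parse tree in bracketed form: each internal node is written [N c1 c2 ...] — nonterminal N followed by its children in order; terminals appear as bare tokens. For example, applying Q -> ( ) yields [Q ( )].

[S [Q < [S [Q ( )] [S [Q < >]]] >] [S [Q { }]]]

S
Q S
< S > S
< Q S > S
< ( ) S > S
< ( ) Q > S
< ( ) < > > S
< ( ) < > > Q
< ( ) < > > { }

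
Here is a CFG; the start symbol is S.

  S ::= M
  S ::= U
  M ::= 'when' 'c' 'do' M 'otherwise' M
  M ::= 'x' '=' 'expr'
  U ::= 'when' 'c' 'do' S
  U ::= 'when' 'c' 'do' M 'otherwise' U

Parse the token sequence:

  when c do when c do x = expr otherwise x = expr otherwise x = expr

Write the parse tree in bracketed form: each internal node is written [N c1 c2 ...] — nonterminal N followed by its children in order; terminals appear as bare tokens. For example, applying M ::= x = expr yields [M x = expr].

S
M
when c do M otherwise M
when c do when c do M otherwise M otherwise M
when c do when c do x = expr otherwise M otherwise M
when c do when c do x = expr otherwise x = expr otherwise M
when c do when c do x = expr otherwise x = expr otherwise x = expr

[S [M when c do [M when c do [M x = expr] otherwise [M x = expr]] otherwise [M x = expr]]]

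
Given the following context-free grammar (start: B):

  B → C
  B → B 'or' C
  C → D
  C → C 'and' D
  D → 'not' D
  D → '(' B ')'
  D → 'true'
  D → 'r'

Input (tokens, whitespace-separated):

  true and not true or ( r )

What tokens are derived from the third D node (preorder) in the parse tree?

[B [B [C [C [D true]] and [D not [D true]]]] or [C [D ( [B [C [D r]]] )]]]

true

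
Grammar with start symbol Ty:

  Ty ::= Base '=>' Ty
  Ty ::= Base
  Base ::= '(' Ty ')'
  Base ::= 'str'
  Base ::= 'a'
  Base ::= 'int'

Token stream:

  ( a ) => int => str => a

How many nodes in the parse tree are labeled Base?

[Ty [Base ( [Ty [Base a]] )] => [Ty [Base int] => [Ty [Base str] => [Ty [Base a]]]]]

5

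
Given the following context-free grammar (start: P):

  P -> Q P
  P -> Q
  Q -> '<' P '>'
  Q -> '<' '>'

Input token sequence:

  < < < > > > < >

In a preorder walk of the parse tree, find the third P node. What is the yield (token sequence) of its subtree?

< >

[P [Q < [P [Q < [P [Q < >]] >]] >] [P [Q < >]]]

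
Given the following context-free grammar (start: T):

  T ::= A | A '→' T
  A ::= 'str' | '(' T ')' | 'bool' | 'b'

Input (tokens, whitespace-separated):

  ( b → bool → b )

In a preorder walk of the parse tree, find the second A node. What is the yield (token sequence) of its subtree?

b

[T [A ( [T [A b] → [T [A bool] → [T [A b]]]] )]]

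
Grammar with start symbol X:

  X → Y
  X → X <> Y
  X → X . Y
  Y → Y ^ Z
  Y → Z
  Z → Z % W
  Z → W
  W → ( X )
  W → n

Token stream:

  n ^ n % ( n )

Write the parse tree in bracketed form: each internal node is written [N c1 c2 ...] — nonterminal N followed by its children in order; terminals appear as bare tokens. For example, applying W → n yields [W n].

[X [Y [Y [Z [W n]]] ^ [Z [Z [W n]] % [W ( [X [Y [Z [W n]]]] )]]]]

X
Y
Y ^ Z
Z ^ Z
W ^ Z
n ^ Z
n ^ Z % W
n ^ W % W
n ^ n % W
n ^ n % ( X )
n ^ n % ( Y )
n ^ n % ( Z )
n ^ n % ( W )
n ^ n % ( n )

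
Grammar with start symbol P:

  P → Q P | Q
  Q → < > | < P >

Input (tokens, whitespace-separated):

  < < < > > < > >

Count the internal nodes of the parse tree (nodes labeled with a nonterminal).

8

[P [Q < [P [Q < [P [Q < >]] >] [P [Q < >]]] >]]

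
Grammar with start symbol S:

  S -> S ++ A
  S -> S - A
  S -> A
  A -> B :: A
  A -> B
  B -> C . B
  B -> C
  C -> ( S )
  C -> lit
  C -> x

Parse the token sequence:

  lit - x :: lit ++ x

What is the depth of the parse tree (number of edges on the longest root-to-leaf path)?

[S [S [S [A [B [C lit]]]] - [A [B [C x]] :: [A [B [C lit]]]]] ++ [A [B [C x]]]]

6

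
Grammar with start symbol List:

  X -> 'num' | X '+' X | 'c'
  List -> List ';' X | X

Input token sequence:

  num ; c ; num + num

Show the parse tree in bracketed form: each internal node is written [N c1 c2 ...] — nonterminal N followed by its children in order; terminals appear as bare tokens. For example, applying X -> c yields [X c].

[List [List [List [X num]] ; [X c]] ; [X [X num] + [X num]]]

List
List ; X
List ; X ; X
X ; X ; X
num ; X ; X
num ; c ; X
num ; c ; X + X
num ; c ; num + X
num ; c ; num + num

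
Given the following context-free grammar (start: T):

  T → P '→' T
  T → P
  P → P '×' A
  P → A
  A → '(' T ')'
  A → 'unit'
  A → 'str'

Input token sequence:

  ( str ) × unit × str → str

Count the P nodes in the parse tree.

5

[T [P [P [P [A ( [T [P [A str]]] )]] × [A unit]] × [A str]] → [T [P [A str]]]]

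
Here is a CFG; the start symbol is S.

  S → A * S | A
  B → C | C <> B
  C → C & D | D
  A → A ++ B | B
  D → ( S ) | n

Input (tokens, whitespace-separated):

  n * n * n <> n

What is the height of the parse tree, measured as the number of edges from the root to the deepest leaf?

[S [A [B [C [D n]]]] * [S [A [B [C [D n]]]] * [S [A [B [C [D n]] <> [B [C [D n]]]]]]]]

8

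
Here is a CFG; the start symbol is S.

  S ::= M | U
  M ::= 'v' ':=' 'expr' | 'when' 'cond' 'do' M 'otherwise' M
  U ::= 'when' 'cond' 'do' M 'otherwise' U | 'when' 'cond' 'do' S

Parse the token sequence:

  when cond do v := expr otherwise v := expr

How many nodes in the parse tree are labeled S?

1

[S [M when cond do [M v := expr] otherwise [M v := expr]]]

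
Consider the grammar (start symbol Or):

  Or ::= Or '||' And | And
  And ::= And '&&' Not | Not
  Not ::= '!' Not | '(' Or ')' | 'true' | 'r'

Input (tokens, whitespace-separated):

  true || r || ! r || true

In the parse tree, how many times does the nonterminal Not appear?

5

[Or [Or [Or [Or [And [Not true]]] || [And [Not r]]] || [And [Not ! [Not r]]]] || [And [Not true]]]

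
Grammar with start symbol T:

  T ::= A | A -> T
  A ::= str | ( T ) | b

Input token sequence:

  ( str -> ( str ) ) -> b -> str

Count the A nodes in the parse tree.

[T [A ( [T [A str] -> [T [A ( [T [A str]] )]]] )] -> [T [A b] -> [T [A str]]]]

6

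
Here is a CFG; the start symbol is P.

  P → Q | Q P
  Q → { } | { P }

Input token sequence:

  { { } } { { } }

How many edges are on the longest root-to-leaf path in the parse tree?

[P [Q { [P [Q { }]] }] [P [Q { [P [Q { }]] }]]]

5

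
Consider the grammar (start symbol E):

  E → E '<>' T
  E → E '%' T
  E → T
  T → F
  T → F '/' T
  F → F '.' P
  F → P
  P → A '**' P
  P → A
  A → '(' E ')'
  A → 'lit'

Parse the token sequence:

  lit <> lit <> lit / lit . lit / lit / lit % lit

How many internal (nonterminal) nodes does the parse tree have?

35

[E [E [E [E [T [F [P [A lit]]]]] <> [T [F [P [A lit]]]]] <> [T [F [P [A lit]]] / [T [F [F [P [A lit]]] . [P [A lit]]] / [T [F [P [A lit]]] / [T [F [P [A lit]]]]]]]] % [T [F [P [A lit]]]]]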